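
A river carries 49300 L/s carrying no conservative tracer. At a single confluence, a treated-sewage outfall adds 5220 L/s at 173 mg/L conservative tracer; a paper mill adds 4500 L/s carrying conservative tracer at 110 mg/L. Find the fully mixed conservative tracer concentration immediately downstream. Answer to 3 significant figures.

23.7 mg/L

Conservation of mass: C = (49300·0 + 5220·173.0 + 4500·110.0) / 59020 = 1398000/59020 = 23.69 mg/L.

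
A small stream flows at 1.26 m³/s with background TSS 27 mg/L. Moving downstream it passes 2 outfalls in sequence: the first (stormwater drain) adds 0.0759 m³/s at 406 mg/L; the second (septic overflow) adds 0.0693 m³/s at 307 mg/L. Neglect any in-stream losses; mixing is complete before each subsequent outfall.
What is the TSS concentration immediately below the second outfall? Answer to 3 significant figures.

Outfall 1: combined Q = 1.336 m³/s; C = (1.260·27.00 + 0.07590·406.0)/1.336 = 48.53 mg/L.
Outfall 2: combined Q = 1.405 m³/s; C = (1.336·48.53 + 0.06930·307.0)/1.405 = 61.28 mg/L.

61.3 mg/L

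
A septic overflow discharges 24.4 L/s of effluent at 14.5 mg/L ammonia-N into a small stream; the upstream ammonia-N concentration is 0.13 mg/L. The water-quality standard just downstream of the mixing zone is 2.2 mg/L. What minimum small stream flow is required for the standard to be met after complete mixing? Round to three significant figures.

145 L/s

Set C_mix = 2.2: (Q·0.1300 + 24.40·14.50) / (Q + 24.40) = 2.2
→ Q = 24.40·(14.50 − 2.2)/(2.2 − 0.1300) = 145.0 L/s.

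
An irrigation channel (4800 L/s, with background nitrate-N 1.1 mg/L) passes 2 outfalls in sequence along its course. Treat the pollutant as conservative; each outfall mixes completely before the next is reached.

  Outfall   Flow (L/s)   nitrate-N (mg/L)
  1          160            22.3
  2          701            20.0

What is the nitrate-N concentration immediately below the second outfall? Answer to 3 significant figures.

After outfall 1: Q = 4800 + 160.0 = 4960 L/s; C = (4800·1.100 + 160.0·22.30)/4960 = 1.784 mg/L.
After outfall 2: Q = 4960 + 701.0 = 5661 L/s; C = (4960·1.784 + 701.0·20.00)/5661 = 4.040 mg/L.

4.04 mg/L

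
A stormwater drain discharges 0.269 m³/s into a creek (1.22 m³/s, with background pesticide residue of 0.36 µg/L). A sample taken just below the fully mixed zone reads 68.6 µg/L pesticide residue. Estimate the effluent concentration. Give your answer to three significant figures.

378 µg/L

Mass balance: 1.220·0.3600 + 0.2690·Cₑ = 1.489·68.60
→ Cₑ = (1.489·68.60 − 1.220·0.3600) / 0.2690 = 378.1 µg/L.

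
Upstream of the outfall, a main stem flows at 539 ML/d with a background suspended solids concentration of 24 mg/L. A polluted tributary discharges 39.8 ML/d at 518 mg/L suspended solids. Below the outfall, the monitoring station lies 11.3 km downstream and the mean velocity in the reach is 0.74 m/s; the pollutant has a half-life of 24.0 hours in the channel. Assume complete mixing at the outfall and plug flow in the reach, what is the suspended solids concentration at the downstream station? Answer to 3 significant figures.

51.3 mg/L

Mass balance: C = (539.0·24.00 + 39.80·518.0) / 578.8 = 33550/578.8 = 57.97 mg/L.
Travel time t = 11.3·1000 / 0.74 = 15270 s = 4.242 h.
Half-life 24.0 h → k = ln 2 / 24.0 = 0.02888 h⁻¹ = 0.6931 d⁻¹.
First-order decay: C = 57.97·exp(−k·t) = 57.97·0.8847 = 51.29 mg/L.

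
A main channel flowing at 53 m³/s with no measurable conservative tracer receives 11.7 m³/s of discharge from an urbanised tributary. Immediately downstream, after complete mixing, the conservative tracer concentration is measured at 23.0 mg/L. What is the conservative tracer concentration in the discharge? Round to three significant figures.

Mass balance: 53.00·0 + 11.70·Cₑ = 64.70·23.00
→ Cₑ = (64.70·23.00 − 53.00·0) / 11.70 = 127.2 mg/L.

127 mg/L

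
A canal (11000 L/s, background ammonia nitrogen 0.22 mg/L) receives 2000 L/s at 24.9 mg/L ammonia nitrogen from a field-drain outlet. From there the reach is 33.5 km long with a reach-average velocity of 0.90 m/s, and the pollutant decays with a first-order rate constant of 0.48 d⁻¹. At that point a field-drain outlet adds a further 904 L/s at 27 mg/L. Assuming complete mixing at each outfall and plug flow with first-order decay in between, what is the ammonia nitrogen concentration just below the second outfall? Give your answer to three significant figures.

4.81 mg/L

After mixing, C = (11000·0.2200 + 2000·24.90) / 13000 = 52220/13000 = 4.017 mg/L; combined flow 13000 L/s.
Travel time t = 33.5·1000 / 0.90 = 37220 s = 10.34 h.
After decay, C = 4.017 × e^(−kt) = 4.017 × 0.8132 = 3.267 mg/L.
Second outfall: C = (13000·3.267 + 904.0·27.00)/13900 = 4.810 mg/L.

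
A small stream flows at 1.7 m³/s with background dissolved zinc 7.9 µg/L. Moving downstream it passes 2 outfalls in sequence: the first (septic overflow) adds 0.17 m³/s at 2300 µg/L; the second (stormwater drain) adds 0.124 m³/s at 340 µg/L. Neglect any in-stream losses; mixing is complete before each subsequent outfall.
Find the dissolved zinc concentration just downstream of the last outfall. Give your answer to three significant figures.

224 µg/L

Outfall 1: combined Q = 1.870 m³/s; C = (1.700·7.900 + 0.1700·2300)/1.870 = 216.3 µg/L.
Outfall 2: combined Q = 1.994 m³/s; C = (1.870·216.3 + 0.1240·340.0)/1.994 = 224.0 µg/L.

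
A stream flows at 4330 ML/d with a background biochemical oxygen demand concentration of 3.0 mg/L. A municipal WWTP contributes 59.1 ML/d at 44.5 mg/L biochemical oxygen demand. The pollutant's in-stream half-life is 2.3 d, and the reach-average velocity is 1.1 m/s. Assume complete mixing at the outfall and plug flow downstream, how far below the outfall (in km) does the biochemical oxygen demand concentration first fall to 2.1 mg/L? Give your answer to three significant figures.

166 km

Flow-weighted average: C = (4330·3.000 + 59.10·44.50) / 4389 = 15620/4389 = 3.559 mg/L.
Half-life 2.3 d → k = ln 2 / 2.3 = 0.3014 d⁻¹.
Set 3.559·exp(−k·t) = 2.1 → t = ln(3.559/2.1)/k = 151200 s = 42.01 h.
Distance = v·t = 1.1·151200 = 166300 m = 166.3 km.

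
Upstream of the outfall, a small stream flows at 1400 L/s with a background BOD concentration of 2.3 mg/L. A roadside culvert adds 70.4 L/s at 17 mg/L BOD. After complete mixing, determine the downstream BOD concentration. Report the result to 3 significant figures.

Conservation of mass: C = (1400·2.300 + 70.40·17.00) / 1470 = 4417/1470 = 3.004 mg/L.

3.00 mg/L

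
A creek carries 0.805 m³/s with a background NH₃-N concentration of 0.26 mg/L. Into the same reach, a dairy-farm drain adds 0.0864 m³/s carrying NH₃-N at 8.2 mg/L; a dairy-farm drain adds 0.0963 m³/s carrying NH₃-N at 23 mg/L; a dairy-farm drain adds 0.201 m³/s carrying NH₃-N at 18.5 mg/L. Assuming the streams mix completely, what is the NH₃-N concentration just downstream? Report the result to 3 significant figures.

5.76 mg/L

Conservation of mass: C = (0.8050·0.2600 + 0.08640·8.200 + 0.09630·23.00 + 0.2010·18.50) / 1.189 = 6.851/1.189 = 5.764 mg/L.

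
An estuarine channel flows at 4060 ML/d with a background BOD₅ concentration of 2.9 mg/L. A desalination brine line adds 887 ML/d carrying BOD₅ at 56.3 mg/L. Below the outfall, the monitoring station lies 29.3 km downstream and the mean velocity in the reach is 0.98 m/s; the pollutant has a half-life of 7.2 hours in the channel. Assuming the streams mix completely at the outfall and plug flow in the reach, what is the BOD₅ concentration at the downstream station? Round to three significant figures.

5.61 mg/L

Mixed concentration C = ΣQC/ΣQ = (4060·2.900 + 887.0·56.30) / 4947 = 61710/4947 = 12.47 mg/L.
Travel time t = 29.3·1000 / 0.98 = 29900 s = 8.305 h.
Half-life 7.2 h → k = ln 2 / 7.2 = 0.09627 h⁻¹ = 2.310 d⁻¹.
First-order decay: C = 12.47·exp(−k·t) = 12.47·0.4495 = 5.608 mg/L.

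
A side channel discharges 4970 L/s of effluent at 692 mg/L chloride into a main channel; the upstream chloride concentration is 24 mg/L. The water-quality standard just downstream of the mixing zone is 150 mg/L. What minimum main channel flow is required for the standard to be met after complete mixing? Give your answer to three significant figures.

21400 L/s

Set C_mix = 150: (Q·24.00 + 4970·692.0) / (Q + 4970) = 150
→ Q = 4970·(692.0 − 150)/(150 − 24.00) = 21380 L/s.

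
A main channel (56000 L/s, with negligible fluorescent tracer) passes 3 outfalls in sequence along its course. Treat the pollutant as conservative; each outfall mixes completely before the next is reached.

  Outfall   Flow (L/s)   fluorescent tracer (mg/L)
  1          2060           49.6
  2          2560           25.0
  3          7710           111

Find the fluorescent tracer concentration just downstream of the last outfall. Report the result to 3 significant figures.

After outfall 1: Q = 56000 + 2060 = 58060 L/s; C = (56000·0 + 2060·49.60)/58060 = 1.760 mg/L.
After outfall 2: Q = 58060 + 2560 = 60620 L/s; C = (58060·1.760 + 2560·25.00)/60620 = 2.741 mg/L.
After outfall 3: Q = 60620 + 7710 = 68330 L/s; C = (60620·2.741 + 7710·111.0)/68330 = 14.96 mg/L.

15.0 mg/L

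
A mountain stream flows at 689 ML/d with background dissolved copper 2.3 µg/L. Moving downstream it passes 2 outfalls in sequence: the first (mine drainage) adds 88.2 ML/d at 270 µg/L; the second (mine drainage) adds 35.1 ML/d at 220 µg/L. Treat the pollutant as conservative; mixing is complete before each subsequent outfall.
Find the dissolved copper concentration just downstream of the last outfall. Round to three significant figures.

40.8 µg/L

Below outfall 1: Q → 777.2 ML/d, C = (689.0·2.300 + 88.20·270.0)/777.2 = 32.68 µg/L.
Below outfall 2: Q → 812.3 ML/d, C = (777.2·32.68 + 35.10·220.0)/812.3 = 40.77 µg/L.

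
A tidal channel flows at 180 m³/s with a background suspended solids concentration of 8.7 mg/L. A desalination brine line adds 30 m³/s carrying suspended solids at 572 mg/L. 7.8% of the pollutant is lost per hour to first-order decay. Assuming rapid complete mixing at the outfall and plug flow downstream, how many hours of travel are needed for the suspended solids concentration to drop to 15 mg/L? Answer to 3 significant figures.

21.9 h

Mixed concentration C = ΣQC/ΣQ = (180.0·8.700 + 30.00·572.0) / 210.0 = 18730/210.0 = 89.17 mg/L.
7.8%/h lost → k = −ln(1 − 0.078) = 0.08121 h⁻¹.
89.17·exp(−k·t) = 15 → t = ln(89.17/15)/k = 79020 s = 21.95 h.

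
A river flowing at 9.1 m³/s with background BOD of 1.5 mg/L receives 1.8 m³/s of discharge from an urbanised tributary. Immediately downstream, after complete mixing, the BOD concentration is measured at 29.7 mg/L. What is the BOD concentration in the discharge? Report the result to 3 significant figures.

Mass balance: 9.100·1.500 + 1.800·Cₑ = 10.90·29.70
→ Cₑ = (10.90·29.70 − 9.100·1.500) / 1.800 = 172.3 mg/L.

172 mg/L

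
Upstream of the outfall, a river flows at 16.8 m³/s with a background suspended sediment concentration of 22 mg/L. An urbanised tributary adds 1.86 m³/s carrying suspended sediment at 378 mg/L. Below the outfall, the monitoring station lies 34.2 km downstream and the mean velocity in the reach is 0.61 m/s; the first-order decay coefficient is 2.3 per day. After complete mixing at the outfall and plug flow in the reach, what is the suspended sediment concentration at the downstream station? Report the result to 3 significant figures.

12.9 mg/L

After mixing, C = (16.80·22.00 + 1.860·378.0) / 18.66 = 1073/18.66 = 57.49 mg/L.
Travel time t = 34.2·1000 / 0.61 = 56070 s = 15.57 h.
Applying C = C₀e^(−kt): 57.49 × 0.2248 = 12.92 mg/L.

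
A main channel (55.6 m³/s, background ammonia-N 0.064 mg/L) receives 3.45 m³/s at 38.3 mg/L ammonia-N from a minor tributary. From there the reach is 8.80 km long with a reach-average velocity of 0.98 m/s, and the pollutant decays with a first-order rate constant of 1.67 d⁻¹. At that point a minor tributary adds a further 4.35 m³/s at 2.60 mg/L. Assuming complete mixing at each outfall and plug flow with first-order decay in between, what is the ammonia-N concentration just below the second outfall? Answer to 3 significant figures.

Flow-weighted average: C = (55.60·0.06400 + 3.450·38.30) / 59.05 = 135.7/59.05 = 2.298 mg/L; combined flow 59.05 m³/s.
Travel time t = 8.80·1000 / 0.98 = 8980 s = 2.494 h.
Decay over the reach: 2.298·exp(−kt) = 2.298·0.8407 = 1.932 mg/L.
At the second outfall, C = (59.05·1.932 + 4.350·2.600) / (59.05 + 4.350) = 1.978 mg/L.

1.98 mg/L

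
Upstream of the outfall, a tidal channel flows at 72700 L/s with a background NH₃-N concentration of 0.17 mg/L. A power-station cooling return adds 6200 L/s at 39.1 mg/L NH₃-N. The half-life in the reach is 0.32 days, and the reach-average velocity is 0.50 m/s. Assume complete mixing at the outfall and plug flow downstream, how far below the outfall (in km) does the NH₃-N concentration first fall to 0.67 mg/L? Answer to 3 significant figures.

31.4 km

Flow-weighted average: C = (72700·0.1700 + 6200·39.10) / 78900 = 254800/78900 = 3.229 mg/L.
Half-life 0.32 d → k = ln 2 / 0.32 = 2.166 d⁻¹.
Set 3.229·exp(−k·t) = 0.67 → t = ln(3.229/0.67)/k = 62730 s = 17.43 h.
Distance = v·t = 0.50·62730 = 31370 m = 31.37 km.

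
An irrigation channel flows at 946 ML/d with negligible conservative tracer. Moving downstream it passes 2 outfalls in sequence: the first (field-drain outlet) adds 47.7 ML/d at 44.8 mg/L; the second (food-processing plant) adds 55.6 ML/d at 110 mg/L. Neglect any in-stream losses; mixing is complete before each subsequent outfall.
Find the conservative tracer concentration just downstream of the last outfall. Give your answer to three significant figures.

Below outfall 1: Q → 993.7 ML/d, C = (946.0·0 + 47.70·44.80)/993.7 = 2.151 mg/L.
Below outfall 2: Q → 1049 ML/d, C = (993.7·2.151 + 55.60·110.0)/1049 = 7.865 mg/L.

7.87 mg/L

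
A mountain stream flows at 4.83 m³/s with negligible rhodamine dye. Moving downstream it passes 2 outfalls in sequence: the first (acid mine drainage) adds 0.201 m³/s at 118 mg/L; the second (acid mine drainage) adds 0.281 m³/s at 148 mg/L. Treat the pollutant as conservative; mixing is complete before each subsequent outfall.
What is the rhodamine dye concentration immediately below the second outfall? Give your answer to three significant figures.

After outfall 1: Q = 4.830 + 0.2010 = 5.031 m³/s; C = (4.830·0 + 0.2010·118.0)/5.031 = 4.714 mg/L.
After outfall 2: Q = 5.031 + 0.2810 = 5.312 m³/s; C = (5.031·4.714 + 0.2810·148.0)/5.312 = 12.29 mg/L.

12.3 mg/L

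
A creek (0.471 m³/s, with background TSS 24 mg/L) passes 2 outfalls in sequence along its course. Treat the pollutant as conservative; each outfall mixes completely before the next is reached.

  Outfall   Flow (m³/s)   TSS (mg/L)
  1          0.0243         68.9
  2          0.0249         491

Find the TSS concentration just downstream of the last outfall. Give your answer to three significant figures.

Below outfall 1: Q → 0.4953 m³/s, C = (0.4710·24.00 + 0.02430·68.90)/0.4953 = 26.20 mg/L.
Below outfall 2: Q → 0.5202 m³/s, C = (0.4953·26.20 + 0.02490·491.0)/0.5202 = 48.45 mg/L.

48.5 mg/L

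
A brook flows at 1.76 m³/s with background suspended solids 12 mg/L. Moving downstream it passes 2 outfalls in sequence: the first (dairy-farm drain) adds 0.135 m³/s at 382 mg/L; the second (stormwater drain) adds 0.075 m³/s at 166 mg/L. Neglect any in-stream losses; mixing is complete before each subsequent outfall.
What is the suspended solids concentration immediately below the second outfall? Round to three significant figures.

43.2 mg/L

After outfall 1: Q = 1.760 + 0.1350 = 1.895 m³/s; C = (1.760·12.00 + 0.1350·382.0)/1.895 = 38.36 mg/L.
After outfall 2: Q = 1.895 + 0.07500 = 1.970 m³/s; C = (1.895·38.36 + 0.07500·166.0)/1.970 = 43.22 mg/L.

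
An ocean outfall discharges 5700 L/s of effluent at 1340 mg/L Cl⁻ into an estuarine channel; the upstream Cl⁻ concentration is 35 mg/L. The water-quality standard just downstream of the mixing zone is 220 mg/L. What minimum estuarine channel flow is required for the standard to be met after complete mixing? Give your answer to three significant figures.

Set C_mix = 220: (Q·35.00 + 5700·1340) / (Q + 5700) = 220
→ Q = 5700·(1340 − 220)/(220 − 35.00) = 34510 L/s.

34500 L/s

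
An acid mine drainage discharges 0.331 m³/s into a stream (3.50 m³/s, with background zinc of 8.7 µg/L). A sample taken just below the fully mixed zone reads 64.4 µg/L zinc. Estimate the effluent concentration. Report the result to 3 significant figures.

653 µg/L

Mass balance: 3.500·8.700 + 0.3310·Cₑ = 3.831·64.40
→ Cₑ = (3.831·64.40 − 3.500·8.700) / 0.3310 = 653.4 µg/L.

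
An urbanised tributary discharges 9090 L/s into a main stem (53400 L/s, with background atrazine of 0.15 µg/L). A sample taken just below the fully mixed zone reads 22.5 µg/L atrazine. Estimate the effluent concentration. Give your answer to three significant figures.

Mass balance: 53400·0.1500 + 9090·Cₑ = 62490·22.50
→ Cₑ = (62490·22.50 − 53400·0.1500) / 9090 = 153.8 µg/L.

154 µg/L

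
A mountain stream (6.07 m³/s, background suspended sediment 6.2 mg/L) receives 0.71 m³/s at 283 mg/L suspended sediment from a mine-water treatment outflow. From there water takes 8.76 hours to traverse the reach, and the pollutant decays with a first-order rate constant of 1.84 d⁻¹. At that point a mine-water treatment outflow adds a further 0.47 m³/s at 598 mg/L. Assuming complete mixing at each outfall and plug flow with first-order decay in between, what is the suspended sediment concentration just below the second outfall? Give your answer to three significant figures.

55.6 mg/L

Mixed concentration C = ΣQC/ΣQ = (6.070·6.200 + 0.7100·283.0) / 6.780 = 238.6/6.780 = 35.19 mg/L; combined flow 6.780 m³/s.
Applying C = C₀e^(−kt): 35.19 × 0.5109 = 17.98 mg/L.
At the second outfall, C = (6.780·17.98 + 0.4700·598.0) / (6.780 + 0.4700) = 55.58 mg/L.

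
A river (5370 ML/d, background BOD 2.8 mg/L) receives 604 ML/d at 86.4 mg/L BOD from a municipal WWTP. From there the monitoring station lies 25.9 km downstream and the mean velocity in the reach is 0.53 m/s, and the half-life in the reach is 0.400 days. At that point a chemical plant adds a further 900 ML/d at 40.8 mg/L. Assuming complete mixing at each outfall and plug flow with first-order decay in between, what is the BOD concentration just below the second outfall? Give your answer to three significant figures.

9.01 mg/L

Mass balance: C = (5370·2.800 + 604.0·86.40) / 5974 = 67220/5974 = 11.25 mg/L; combined flow 5974 ML/d.
Travel time t = 25.9·1000 / 0.53 = 48870 s = 13.57 h.
Half-life 0.400 d → k = ln 2 / 0.400 = 1.733 d⁻¹.
After decay, C = 11.25 × e^(−kt) = 11.25 × 0.3753 = 4.223 mg/L.
At the second outfall, C = (5974·4.223 + 900.0·40.80) / (5974 + 900.0) = 9.012 mg/L.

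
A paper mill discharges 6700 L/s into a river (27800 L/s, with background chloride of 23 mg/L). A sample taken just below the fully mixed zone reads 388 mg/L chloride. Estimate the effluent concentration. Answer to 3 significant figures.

1900 mg/L

Mass balance: 27800·23.00 + 6700·Cₑ = 34500·388.0
→ Cₑ = (34500·388.0 − 27800·23.00) / 6700 = 1902 mg/L.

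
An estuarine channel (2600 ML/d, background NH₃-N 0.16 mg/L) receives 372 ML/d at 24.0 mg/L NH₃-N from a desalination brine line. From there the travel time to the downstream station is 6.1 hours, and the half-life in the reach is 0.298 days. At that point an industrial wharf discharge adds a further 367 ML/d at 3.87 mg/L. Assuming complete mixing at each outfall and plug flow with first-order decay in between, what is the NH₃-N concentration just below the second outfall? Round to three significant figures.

1.97 mg/L

Mixed concentration C = ΣQC/ΣQ = (2600·0.1600 + 372.0·24.00) / 2972 = 9344/2972 = 3.144 mg/L; combined flow 2972 ML/d.
Half-life 0.298 d → k = ln 2 / 0.298 = 2.326 d⁻¹.
Applying C = C₀e^(−kt): 3.144 × 0.5537 = 1.741 mg/L.
Second outfall: C = (2972·1.741 + 367.0·3.870)/3339 = 1.975 mg/L.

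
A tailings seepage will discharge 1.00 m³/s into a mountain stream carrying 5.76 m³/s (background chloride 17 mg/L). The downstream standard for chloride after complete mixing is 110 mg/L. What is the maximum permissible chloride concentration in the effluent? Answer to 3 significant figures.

646 mg/L

At the limit, (Qr·Cr + Qe·Cₑ)/(Qr + Qe) = 110:
Cₑ = (6.760·110 − 5.760·17.00) / 1.000 = 645.7 mg/L.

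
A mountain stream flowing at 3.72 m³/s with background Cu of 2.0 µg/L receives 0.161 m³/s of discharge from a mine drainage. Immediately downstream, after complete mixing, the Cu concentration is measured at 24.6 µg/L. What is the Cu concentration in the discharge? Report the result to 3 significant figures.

547 µg/L

Mass balance: 3.720·2.000 + 0.1610·Cₑ = 3.881·24.60
→ Cₑ = (3.881·24.60 − 3.720·2.000) / 0.1610 = 546.8 µg/L.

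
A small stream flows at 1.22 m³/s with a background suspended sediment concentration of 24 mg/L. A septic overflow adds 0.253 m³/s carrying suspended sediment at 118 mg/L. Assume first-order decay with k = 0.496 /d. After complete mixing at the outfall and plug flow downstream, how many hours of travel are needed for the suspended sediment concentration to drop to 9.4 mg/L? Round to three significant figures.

70.2 h

Mixed concentration C = ΣQC/ΣQ = (1.220·24.00 + 0.2530·118.0) / 1.473 = 59.13/1.473 = 40.15 mg/L.
40.15·exp(−k·t) = 9.4 → t = ln(40.15/9.4)/k = 252900 s = 70.25 h.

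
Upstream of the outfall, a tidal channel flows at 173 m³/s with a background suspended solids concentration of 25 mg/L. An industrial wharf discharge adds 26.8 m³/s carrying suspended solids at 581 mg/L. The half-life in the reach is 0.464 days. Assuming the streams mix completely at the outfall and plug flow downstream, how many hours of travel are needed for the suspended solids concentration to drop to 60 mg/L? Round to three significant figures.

8.14 h

Conservation of mass: C = (173.0·25.00 + 26.80·581.0) / 199.8 = 19900/199.8 = 99.58 mg/L.
Half-life 0.464 d → k = ln 2 / 0.464 = 1.494 d⁻¹.
99.58·exp(−k·t) = 60 → t = ln(99.58/60)/k = 29300 s = 8.139 h.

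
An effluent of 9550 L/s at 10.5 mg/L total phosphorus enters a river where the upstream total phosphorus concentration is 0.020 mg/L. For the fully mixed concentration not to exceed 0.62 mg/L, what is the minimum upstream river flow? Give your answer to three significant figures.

Set C_mix = 0.62: (Q·0.02000 + 9550·10.50) / (Q + 9550) = 0.62
→ Q = 9550·(10.50 − 0.62)/(0.62 − 0.02000) = 157300 L/s.

157000 L/s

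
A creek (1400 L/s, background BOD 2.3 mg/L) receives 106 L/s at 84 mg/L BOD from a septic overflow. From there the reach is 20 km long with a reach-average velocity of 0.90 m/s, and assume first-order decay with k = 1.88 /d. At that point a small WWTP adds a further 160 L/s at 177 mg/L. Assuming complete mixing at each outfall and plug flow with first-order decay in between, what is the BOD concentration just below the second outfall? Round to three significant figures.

21.5 mg/L

Mixed concentration C = ΣQC/ΣQ = (1400·2.300 + 106.0·84.00) / 1506 = 12120/1506 = 8.050 mg/L; combined flow 1506 L/s.
Travel time t = 20·1000 / 0.90 = 22220 s = 6.173 h.
Decay over the reach: 8.050·exp(−kt) = 8.050·0.6166 = 4.964 mg/L.
Second outfall: C = (1506·4.964 + 160.0·177.0)/1666 = 21.49 mg/L.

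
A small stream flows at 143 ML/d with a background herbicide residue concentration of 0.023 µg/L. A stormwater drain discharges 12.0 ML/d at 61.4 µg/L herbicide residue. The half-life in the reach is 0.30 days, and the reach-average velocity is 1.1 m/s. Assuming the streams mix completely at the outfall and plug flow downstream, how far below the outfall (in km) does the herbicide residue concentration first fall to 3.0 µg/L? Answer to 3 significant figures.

Mass balance: C = (143.0·0.02300 + 12.00·61.40) / 155.0 = 740.1/155.0 = 4.775 µg/L.
Half-life 0.30 d → k = ln 2 / 0.30 = 2.310 d⁻¹.
Set 4.775·exp(−k·t) = 3.0 → t = ln(4.775/3.0)/k = 17380 s = 4.827 h.
Distance = v·t = 1.1·17380 = 19120 m = 19.12 km.

19.1 km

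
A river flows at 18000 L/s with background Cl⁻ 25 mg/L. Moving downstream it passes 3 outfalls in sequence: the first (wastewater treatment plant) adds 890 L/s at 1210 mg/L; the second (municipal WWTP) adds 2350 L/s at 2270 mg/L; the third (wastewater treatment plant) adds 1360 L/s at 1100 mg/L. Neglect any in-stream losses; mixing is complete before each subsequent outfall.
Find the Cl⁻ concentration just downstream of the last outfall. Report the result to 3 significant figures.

After outfall 1: Q = 18000 + 890.0 = 18890 L/s; C = (18000·25.00 + 890.0·1210)/18890 = 80.83 mg/L.
After outfall 2: Q = 18890 + 2350 = 21240 L/s; C = (18890·80.83 + 2350·2270)/21240 = 323.0 mg/L.
After outfall 3: Q = 21240 + 1360 = 22600 L/s; C = (21240·323.0 + 1360·1100)/22600 = 369.8 mg/L.

370 mg/L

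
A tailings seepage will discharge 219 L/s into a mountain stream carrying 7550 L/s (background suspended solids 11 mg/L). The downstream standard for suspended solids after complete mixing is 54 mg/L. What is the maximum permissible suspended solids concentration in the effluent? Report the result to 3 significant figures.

1540 mg/L

At the limit, (Qr·Cr + Qe·Cₑ)/(Qr + Qe) = 54:
Cₑ = (7769·54 − 7550·11.00) / 219.0 = 1536 mg/L.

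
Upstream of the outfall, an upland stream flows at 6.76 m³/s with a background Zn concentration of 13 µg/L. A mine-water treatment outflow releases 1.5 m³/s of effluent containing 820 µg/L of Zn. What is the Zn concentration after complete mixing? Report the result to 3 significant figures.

Mixed concentration C = ΣQC/ΣQ = (6.760·13.00 + 1.500·820.0) / 8.260 = 1318/8.260 = 159.5 µg/L.

160 µg/L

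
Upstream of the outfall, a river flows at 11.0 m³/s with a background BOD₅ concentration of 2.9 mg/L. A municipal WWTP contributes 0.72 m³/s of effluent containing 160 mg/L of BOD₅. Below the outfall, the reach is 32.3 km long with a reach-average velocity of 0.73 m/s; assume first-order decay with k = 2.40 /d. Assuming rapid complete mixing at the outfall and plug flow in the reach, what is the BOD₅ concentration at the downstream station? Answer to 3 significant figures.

Mass balance: C = (11.00·2.900 + 0.7200·160.0) / 11.72 = 147.1/11.72 = 12.55 mg/L.
Travel time t = 32.3·1000 / 0.73 = 44250 s = 12.29 h.
Decay over the reach: 12.55·exp(−kt) = 12.55·0.2926 = 3.672 mg/L.

3.67 mg/L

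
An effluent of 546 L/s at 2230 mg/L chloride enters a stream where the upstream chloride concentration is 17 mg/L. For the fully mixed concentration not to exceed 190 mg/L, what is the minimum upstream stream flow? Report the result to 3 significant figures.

6440 L/s

Set C_mix = 190: (Q·17.00 + 546.0·2230) / (Q + 546.0) = 190
→ Q = 546.0·(2230 − 190)/(190 − 17.00) = 6438 L/s.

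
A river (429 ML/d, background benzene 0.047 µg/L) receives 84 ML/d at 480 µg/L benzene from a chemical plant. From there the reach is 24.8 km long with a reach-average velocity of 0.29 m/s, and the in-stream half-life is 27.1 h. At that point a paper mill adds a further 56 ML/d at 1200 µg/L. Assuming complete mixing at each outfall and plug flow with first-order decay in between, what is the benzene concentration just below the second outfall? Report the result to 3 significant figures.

157 µg/L

Mass balance: C = (429.0·0.04700 + 84.00·480.0) / 513.0 = 40340/513.0 = 78.64 µg/L; combined flow 513.0 ML/d.
Travel time t = 24.8·1000 / 0.29 = 85520 s = 23.75 h.
Half-life 27.1 h → k = ln 2 / 27.1 = 0.02558 h⁻¹ = 0.6139 d⁻¹.
Decay over the reach: 78.64·exp(−kt) = 78.64·0.5447 = 42.83 µg/L.
Second outfall: C = (513.0·42.83 + 56.00·1200)/569.0 = 156.7 µg/L.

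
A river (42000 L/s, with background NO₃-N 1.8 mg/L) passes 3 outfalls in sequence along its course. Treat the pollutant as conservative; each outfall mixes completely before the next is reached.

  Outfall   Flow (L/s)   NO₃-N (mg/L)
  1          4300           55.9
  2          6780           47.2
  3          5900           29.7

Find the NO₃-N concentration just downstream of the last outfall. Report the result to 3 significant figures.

After outfall 1: Q = 42000 + 4300 = 46300 L/s; C = (42000·1.800 + 4300·55.90)/46300 = 6.824 mg/L.
After outfall 2: Q = 46300 + 6780 = 53080 L/s; C = (46300·6.824 + 6780·47.20)/53080 = 11.98 mg/L.
After outfall 3: Q = 53080 + 5900 = 58980 L/s; C = (53080·11.98 + 5900·29.70)/58980 = 13.75 mg/L.

13.8 mg/L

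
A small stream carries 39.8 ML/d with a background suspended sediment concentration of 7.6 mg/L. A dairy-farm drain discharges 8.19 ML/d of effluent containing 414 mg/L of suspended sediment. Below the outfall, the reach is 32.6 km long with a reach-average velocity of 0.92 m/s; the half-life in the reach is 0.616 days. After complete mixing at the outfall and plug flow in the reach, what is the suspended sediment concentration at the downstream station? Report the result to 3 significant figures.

After mixing, C = (39.80·7.600 + 8.190·414.0) / 47.99 = 3693/47.99 = 76.96 mg/L.
Travel time t = 32.6·1000 / 0.92 = 35430 s = 9.843 h.
Half-life 0.616 d → k = ln 2 / 0.616 = 1.125 d⁻¹.
Decay over the reach: 76.96·exp(−kt) = 76.96·0.6303 = 48.51 mg/L.

48.5 mg/L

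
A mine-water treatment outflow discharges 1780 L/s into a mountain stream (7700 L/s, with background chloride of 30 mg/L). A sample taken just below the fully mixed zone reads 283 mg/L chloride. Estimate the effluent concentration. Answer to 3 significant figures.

Mass balance: 7700·30.00 + 1780·Cₑ = 9480·283.0
→ Cₑ = (9480·283.0 − 7700·30.00) / 1780 = 1377 mg/L.

1380 mg/L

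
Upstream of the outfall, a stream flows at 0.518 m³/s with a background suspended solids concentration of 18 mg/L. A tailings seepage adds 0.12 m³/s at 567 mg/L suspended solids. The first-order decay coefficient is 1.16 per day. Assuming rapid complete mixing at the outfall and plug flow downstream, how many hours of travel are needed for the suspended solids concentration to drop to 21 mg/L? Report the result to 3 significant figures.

After mixing, C = (0.5180·18.00 + 0.1200·567.0) / 0.6380 = 77.36/0.6380 = 121.3 mg/L.
121.3·exp(−k·t) = 21 → t = ln(121.3/21)/k = 130600 s = 36.28 h.

36.3 h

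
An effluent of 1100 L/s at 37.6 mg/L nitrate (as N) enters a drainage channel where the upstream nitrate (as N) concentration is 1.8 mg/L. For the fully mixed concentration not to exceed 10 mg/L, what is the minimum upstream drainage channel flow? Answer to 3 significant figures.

Set C_mix = 10: (Q·1.800 + 1100·37.60) / (Q + 1100) = 10
→ Q = 1100·(37.60 − 10)/(10 − 1.800) = 3702 L/s.

3700 L/s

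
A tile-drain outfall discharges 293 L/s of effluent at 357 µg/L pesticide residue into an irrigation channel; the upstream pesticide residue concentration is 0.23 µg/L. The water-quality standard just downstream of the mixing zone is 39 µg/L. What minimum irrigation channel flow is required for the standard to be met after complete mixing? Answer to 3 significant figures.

2400 L/s

Set C_mix = 39: (Q·0.2300 + 293.0·357.0) / (Q + 293.0) = 39
→ Q = 293.0·(357.0 − 39)/(39 − 0.2300) = 2403 L/s.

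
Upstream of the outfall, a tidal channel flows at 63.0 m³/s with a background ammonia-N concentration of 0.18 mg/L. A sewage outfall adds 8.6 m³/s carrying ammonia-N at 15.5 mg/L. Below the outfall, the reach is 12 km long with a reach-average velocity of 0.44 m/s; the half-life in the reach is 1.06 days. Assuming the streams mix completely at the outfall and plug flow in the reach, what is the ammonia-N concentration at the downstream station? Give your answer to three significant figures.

After mixing, C = (63.00·0.1800 + 8.600·15.50) / 71.60 = 144.6/71.60 = 2.020 mg/L.
Travel time t = 12·1000 / 0.44 = 27270 s = 7.576 h.
Half-life 1.06 d → k = ln 2 / 1.06 = 0.6539 d⁻¹.
After decay, C = 2.020 × e^(−kt) = 2.020 × 0.8135 = 1.643 mg/L.

1.64 mg/L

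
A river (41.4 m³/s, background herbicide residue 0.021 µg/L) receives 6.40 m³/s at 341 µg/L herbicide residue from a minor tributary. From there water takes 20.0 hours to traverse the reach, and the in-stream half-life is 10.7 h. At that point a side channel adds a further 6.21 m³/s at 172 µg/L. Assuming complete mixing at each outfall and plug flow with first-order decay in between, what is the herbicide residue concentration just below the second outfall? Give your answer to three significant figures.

30.8 µg/L

After mixing, C = (41.40·0.02100 + 6.400·341.0) / 47.80 = 2183/47.80 = 45.68 µg/L; combined flow 47.80 m³/s.
Half-life 10.7 h → k = ln 2 / 10.7 = 0.06478 h⁻¹ = 1.555 d⁻¹.
After decay, C = 45.68 × e^(−kt) = 45.68 × 0.2737 = 12.50 µg/L.
Second outfall: C = (47.80·12.50 + 6.210·172.0)/54.01 = 30.84 µg/L.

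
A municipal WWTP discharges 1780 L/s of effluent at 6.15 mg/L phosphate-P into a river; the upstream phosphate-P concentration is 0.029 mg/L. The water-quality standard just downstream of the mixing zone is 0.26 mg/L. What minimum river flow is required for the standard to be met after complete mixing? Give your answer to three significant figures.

Set C_mix = 0.26: (Q·0.02900 + 1780·6.150) / (Q + 1780) = 0.26
→ Q = 1780·(6.150 − 0.26)/(0.26 − 0.02900) = 45390 L/s.

45400 L/s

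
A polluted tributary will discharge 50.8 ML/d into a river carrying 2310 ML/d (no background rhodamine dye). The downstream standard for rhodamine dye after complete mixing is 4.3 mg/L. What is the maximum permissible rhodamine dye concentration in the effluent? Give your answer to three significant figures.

200 mg/L

At the limit, (Qr·Cr + Qe·Cₑ)/(Qr + Qe) = 4.3:
Cₑ = (2361·4.3 − 2310·0) / 50.80 = 199.8 mg/L.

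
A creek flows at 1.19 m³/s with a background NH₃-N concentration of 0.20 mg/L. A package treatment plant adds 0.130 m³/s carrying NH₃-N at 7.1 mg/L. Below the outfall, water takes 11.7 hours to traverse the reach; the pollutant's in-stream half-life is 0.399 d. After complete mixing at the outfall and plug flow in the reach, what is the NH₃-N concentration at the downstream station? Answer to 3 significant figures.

0.377 mg/L

After mixing, C = (1.190·0.2000 + 0.1300·7.100) / 1.320 = 1.161/1.320 = 0.8795 mg/L.
Half-life 0.399 d → k = ln 2 / 0.399 = 1.737 d⁻¹.
Applying C = C₀e^(−kt): 0.8795 × 0.4287 = 0.3771 mg/L.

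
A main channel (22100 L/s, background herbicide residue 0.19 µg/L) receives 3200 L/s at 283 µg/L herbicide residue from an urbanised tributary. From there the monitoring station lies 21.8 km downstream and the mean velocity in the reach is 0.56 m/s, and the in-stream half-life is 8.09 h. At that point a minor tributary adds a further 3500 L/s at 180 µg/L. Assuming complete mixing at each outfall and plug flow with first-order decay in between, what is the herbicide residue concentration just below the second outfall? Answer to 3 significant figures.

34.4 µg/L

After mixing, C = (22100·0.1900 + 3200·283.0) / 25300 = 909800/25300 = 35.96 µg/L; combined flow 25300 L/s.
Travel time t = 21.8·1000 / 0.56 = 38930 s = 10.81 h.
Half-life 8.09 h → k = ln 2 / 8.09 = 0.08568 h⁻¹ = 2.056 d⁻¹.
Decay over the reach: 35.96·exp(−kt) = 35.96·0.3959 = 14.24 µg/L.
At the second outfall, C = (25300·14.24 + 3500·180.0) / (25300 + 3500) = 34.38 µg/L.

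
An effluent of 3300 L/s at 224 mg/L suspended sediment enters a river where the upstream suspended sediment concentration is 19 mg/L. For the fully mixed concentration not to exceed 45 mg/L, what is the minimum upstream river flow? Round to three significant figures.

Set C_mix = 45: (Q·19.00 + 3300·224.0) / (Q + 3300) = 45
→ Q = 3300·(224.0 − 45)/(45 − 19.00) = 22720 L/s.

22700 L/s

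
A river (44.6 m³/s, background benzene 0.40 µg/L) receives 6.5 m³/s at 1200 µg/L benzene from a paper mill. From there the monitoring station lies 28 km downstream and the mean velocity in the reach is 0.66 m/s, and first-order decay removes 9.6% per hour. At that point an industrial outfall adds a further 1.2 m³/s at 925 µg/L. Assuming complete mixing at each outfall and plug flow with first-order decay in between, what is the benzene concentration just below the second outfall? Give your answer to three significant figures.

66.7 µg/L

Flow-weighted average: C = (44.60·0.4000 + 6.500·1200) / 51.10 = 7818/51.10 = 153.0 µg/L; combined flow 51.10 m³/s.
Travel time t = 28·1000 / 0.66 = 42420 s = 11.78 h.
9.6%/h lost → k = −ln(1 − 0.096) = 0.1009 h⁻¹.
Applying C = C₀e^(−kt): 153.0 × 0.3044 = 46.57 µg/L.
Second outfall: C = (51.10·46.57 + 1.200·925.0)/52.30 = 66.73 µg/L.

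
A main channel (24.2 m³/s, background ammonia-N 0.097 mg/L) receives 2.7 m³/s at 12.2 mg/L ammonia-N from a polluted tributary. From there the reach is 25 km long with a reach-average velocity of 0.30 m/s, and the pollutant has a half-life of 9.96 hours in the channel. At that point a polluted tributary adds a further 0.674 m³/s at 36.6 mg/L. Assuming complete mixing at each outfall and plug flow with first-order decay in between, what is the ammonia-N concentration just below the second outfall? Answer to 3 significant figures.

Flow-weighted average: C = (24.20·0.09700 + 2.700·12.20) / 26.90 = 35.29/26.90 = 1.312 mg/L; combined flow 26.90 m³/s.
Travel time t = 25·1000 / 0.30 = 83330 s = 23.15 h.
Half-life 9.96 h → k = ln 2 / 9.96 = 0.06959 h⁻¹ = 1.670 d⁻¹.
Applying C = C₀e^(−kt): 1.312 × 0.1997 = 0.2620 mg/L.
At the second outfall, C = (26.90·0.2620 + 0.6740·36.60) / (26.90 + 0.6740) = 1.150 mg/L.

1.15 mg/L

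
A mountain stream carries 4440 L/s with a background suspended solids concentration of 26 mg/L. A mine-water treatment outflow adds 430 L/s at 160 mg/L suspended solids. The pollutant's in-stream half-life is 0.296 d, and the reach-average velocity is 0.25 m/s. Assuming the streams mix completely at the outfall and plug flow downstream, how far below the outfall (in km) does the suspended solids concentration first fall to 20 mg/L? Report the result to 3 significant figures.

Conservation of mass: C = (4440·26.00 + 430.0·160.0) / 4870 = 184200/4870 = 37.83 mg/L.
Half-life 0.296 d → k = ln 2 / 0.296 = 2.342 d⁻¹.
Set 37.83·exp(−k·t) = 20 → t = ln(37.83/20)/k = 23520 s = 6.533 h.
Distance = v·t = 0.25·23520 = 5880 m = 5.880 km.

5.88 km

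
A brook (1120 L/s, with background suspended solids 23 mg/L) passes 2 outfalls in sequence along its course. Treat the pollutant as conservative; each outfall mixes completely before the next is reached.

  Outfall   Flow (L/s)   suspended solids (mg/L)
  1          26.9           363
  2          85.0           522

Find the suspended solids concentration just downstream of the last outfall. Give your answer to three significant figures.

After outfall 1: Q = 1120 + 26.90 = 1147 L/s; C = (1120·23.00 + 26.90·363.0)/1147 = 30.97 mg/L.
After outfall 2: Q = 1147 + 85.00 = 1232 L/s; C = (1147·30.97 + 85.00·522.0)/1232 = 64.85 mg/L.

64.9 mg/L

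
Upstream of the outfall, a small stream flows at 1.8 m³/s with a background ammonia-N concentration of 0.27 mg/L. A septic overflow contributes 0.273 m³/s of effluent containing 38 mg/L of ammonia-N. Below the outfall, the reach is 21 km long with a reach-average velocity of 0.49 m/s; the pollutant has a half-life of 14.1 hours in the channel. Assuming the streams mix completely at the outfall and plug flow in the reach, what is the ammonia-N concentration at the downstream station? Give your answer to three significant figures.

2.92 mg/L

Conservation of mass: C = (1.800·0.2700 + 0.2730·38.00) / 2.073 = 10.86/2.073 = 5.239 mg/L.
Travel time t = 21·1000 / 0.49 = 42860 s = 11.90 h.
Half-life 14.1 h → k = ln 2 / 14.1 = 0.04916 h⁻¹ = 1.180 d⁻¹.
First-order decay: C = 5.239·exp(−k·t) = 5.239·0.5570 = 2.918 mg/L.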